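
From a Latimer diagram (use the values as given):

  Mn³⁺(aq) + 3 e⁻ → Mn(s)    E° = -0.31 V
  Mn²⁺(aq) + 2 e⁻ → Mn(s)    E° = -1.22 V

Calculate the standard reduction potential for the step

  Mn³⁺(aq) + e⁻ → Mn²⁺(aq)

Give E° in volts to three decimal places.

+1.510 V

Sequential free energies add, so n₃E°₃ = n₁E°₁ + n₂E°₂.
With n₃ = 3, and the known step contributing 2×(-1.22) V, the unknown satisfies 1·E° = 3×(-0.31) − 2×(-1.22) = +1.510.
E° = +1.510 / 1 = +1.510 V.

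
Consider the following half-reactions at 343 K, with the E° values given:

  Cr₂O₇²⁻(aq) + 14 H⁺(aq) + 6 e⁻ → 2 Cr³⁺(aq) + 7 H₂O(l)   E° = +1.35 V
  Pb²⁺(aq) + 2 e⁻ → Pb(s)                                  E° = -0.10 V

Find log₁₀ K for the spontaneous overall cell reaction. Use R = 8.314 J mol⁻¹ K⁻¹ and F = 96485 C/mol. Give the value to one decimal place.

Cathode: Cr₂O₇²⁻/Cr³⁺; anode: Pb²⁺/Pb. E°cell = (+1.35) − (-0.10) = +1.45 V, with n = 6.
ΔG° = −nFE° = −RT ln K, so ln K = nFE°/(RT) = (6)(96485)(+1.45) / ((8.314)(343)) = 294.357.
log₁₀ K = 294.357 / ln 10 = 127.8.

127.8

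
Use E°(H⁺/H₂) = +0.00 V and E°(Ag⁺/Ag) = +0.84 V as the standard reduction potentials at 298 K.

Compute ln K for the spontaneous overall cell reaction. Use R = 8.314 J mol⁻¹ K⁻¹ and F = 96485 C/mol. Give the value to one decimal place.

Cathode: Ag⁺/Ag; anode: H⁺/H₂. E°cell = (+0.84) − (+0.00) = +0.84 V, with n = 2.
ΔG° = −nFE° = −RT ln K, so ln K = nFE°/(RT) = (2)(96485)(+0.84) / ((8.314)(298)) = 65.425.

65.4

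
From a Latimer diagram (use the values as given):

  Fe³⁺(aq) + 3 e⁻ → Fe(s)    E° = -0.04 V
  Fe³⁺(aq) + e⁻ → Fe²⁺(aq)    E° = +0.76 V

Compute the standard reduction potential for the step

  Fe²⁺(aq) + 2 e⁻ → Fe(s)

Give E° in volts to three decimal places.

-0.440 V

Sequential free energies add, so n₃E°₃ = n₁E°₁ + n₂E°₂.
With n₃ = 3, and the known step contributing 1×(+0.76) V, the unknown satisfies 2·E° = 3×(-0.04) − 1×(+0.76) = -0.880.
E° = -0.880 / 2 = -0.440 V.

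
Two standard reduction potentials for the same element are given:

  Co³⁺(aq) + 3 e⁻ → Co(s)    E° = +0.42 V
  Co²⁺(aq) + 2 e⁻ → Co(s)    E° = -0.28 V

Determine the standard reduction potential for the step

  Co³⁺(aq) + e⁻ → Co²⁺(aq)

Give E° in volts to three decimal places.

+1.820 V

Sequential free energies add, so n₃E°₃ = n₁E°₁ + n₂E°₂.
With n₃ = 3, and the known step contributing 2×(-0.28) V, the unknown satisfies 1·E° = 3×(+0.42) − 2×(-0.28) = +1.820.
E° = +1.820 / 1 = +1.820 V.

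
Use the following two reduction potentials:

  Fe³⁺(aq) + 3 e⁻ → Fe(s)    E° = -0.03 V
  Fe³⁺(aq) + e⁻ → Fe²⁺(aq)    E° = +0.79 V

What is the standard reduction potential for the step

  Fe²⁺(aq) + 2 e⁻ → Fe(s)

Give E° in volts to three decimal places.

Sequential free energies add, so n₃E°₃ = n₁E°₁ + n₂E°₂.
With n₃ = 3, and the known step contributing 1×(+0.79) V, the unknown satisfies 2·E° = 3×(-0.03) − 1×(+0.79) = -0.880.
E° = -0.880 / 2 = -0.440 V.

-0.440 V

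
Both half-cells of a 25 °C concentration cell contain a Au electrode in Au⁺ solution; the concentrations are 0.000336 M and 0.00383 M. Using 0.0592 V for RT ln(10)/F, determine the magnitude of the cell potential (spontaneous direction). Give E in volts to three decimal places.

For a concentration cell E°cell = 0. The 0.00383 M side is the cathode (reduction is favoured where [Au⁺] is higher).
With n = 1, E = −(0.0592/1) log([Au⁺]ₐₙ/[Au⁺]꜀ₐₜ) = −(0.0592/1) log(0.000336/0.00383) = −(0.0592/1)(-1.057) = +0.063 V.

+0.063 V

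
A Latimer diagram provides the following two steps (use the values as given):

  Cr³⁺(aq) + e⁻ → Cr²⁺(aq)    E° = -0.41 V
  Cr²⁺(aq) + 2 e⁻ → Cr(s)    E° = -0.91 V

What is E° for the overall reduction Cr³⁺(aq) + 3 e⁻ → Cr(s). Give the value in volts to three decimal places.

Since ΔG° = −nFE° is additive over sequential reductions, n₃E°₃ = n₁E°₁ + n₂E°₂.
E°₃ = (1×-0.41 + 2×-0.91) / 3 = (-2.230) / 3 = -0.743 V.

-0.743 V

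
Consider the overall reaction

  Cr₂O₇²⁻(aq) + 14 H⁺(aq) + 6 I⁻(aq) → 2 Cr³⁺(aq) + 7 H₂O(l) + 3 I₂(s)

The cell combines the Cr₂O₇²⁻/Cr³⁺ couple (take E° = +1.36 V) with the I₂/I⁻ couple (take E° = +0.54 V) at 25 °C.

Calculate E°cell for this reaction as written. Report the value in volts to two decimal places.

+0.82 V

The Cr₂O₇²⁻/Cr³⁺ couple has the higher reduction potential, so it is the cathode; I₂/I⁻ is oxidised at the anode.
E°cell = E°(cathode) − E°(anode) = (+1.36) − (+0.54) = +0.82 V.
Since E°cell > 0, the reaction is spontaneous under standard conditions.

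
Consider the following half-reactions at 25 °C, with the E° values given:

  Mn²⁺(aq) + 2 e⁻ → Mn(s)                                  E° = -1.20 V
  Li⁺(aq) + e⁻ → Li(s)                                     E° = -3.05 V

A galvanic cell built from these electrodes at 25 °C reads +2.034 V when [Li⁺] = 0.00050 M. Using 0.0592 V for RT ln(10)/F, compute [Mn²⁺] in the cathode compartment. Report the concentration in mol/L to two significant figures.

Mn²⁺/Mn is the cathode, Li⁺/Li the anode: E°cell = +1.85 V, n = 2.
Overall reaction: Mn²⁺(aq) + 2 Li(s) → Mn(s) + 2 Li⁺(aq); Q = [Li⁺]^2/[Mn²⁺]^1.
From E = E° − (0.0592/n) log Q: log Q = (E° − E)·n/0.0592 = (+1.85 − (+2.034))·2/0.0592 = -6.2162.
So 1·log[Mn²⁺] = 2·log(0.0005) − log Q = -6.6021 − (-6.2162) = -0.3859; [Mn²⁺] = 10^(-0.3859) ≈ 0.41 M.

0.41 M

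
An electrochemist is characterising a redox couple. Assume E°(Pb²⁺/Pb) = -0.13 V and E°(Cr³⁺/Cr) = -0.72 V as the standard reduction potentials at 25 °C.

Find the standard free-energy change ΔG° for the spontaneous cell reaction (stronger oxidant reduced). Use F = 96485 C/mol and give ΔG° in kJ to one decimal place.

Pb²⁺/Pb (E° = -0.13 V) is the cathode; Cr³⁺/Cr (E° = -0.72 V) is the anode, so E°cell = +0.59 V.
Balancing electrons gives n = 6 (lcm of 2 and 3).
ΔG° = −nFE° = −(6)(96485)(+0.59) = -341,557 J = -341.6 kJ.

-341.6 kJ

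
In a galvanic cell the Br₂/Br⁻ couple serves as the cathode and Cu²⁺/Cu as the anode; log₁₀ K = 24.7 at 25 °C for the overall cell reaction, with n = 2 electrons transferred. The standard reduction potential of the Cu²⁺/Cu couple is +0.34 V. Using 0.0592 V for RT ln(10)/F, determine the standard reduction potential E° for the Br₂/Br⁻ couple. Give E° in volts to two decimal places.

+1.07 V

E°cell = (0.0592/n)·log K = (0.0592/2)(24.7) = +0.731 V.
Since Br₂/Br⁻ is the cathode and Cu²⁺/Cu the anode, E°cell = E°(Br₂/Br⁻) − E°(Cu²⁺/Cu).
So E°(Br₂/Br⁻) = E°cell + E°(Cu²⁺/Cu) = +0.731 + (+0.34) = +1.07 V.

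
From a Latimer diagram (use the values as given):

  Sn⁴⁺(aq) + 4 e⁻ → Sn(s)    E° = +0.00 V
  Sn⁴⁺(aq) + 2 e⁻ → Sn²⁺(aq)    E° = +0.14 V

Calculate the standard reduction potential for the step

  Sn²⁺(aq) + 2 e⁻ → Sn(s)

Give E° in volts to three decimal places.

-0.140 V

Sequential free energies add, so n₃E°₃ = n₁E°₁ + n₂E°₂.
With n₃ = 4, and the known step contributing 2×(+0.14) V, the unknown satisfies 2·E° = 4×(+0.00) − 2×(+0.14) = -0.280.
E° = -0.280 / 2 = -0.140 V.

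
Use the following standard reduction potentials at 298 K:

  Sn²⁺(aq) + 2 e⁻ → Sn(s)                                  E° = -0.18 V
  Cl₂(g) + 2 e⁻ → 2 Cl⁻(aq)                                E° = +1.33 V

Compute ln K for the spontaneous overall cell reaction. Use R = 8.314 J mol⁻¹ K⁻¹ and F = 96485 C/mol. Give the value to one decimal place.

117.6

Cathode: Cl₂/Cl⁻; anode: Sn²⁺/Sn. E°cell = (+1.33) − (-0.18) = +1.51 V, with n = 2.
ΔG° = −nFE° = −RT ln K, so ln K = nFE°/(RT) = (2)(96485)(+1.51) / ((8.314)(298)) = 117.609.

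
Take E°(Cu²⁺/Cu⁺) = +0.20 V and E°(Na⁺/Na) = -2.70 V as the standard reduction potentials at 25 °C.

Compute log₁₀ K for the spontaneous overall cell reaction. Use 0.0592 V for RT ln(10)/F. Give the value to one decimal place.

49.0

Cathode: Cu²⁺/Cu⁺; anode: Na⁺/Na. E°cell = +2.90 V, n = 1.
log K = nE°cell / 0.0592 = (1)(+2.90) / 0.0592 = 49.0.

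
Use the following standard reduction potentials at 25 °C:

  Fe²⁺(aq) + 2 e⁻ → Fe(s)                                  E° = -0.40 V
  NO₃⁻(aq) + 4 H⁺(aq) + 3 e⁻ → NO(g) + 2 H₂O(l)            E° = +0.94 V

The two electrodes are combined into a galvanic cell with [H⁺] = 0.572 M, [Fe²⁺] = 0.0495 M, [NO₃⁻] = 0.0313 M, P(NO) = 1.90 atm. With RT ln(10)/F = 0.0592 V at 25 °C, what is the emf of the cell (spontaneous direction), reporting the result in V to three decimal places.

NO₃⁻/NO is the cathode (higher E°), Fe²⁺/Fe the anode: E°cell = +0.94 − (-0.40) = +1.34 V, n = 6.
Overall: 2 NO₃⁻(aq) + 8 H⁺(aq) + 3 Fe(s) → 2 NO(g) + 4 H₂O(l) + 3 Fe²⁺(aq)
Q = P(NO)^2·[Fe²⁺]^3 / ([NO₃⁻]^2·[H⁺]^8); log Q = 1.591.
E = E° − (0.0592/n) log Q = +1.34 − (0.0592/6)(1.591) = +1.324 V.

+1.324 V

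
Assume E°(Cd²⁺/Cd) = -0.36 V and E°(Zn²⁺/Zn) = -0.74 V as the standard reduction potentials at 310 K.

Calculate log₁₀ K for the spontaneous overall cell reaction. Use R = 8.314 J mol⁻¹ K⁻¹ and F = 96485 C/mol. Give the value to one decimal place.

Cathode: Cd²⁺/Cd; anode: Zn²⁺/Zn. E°cell = (-0.36) − (-0.74) = +0.38 V, with n = 2.
ΔG° = −nFE° = −RT ln K, so ln K = nFE°/(RT) = (2)(96485)(+0.38) / ((8.314)(310)) = 28.451.
log₁₀ K = 28.451 / ln 10 = 12.4.

12.4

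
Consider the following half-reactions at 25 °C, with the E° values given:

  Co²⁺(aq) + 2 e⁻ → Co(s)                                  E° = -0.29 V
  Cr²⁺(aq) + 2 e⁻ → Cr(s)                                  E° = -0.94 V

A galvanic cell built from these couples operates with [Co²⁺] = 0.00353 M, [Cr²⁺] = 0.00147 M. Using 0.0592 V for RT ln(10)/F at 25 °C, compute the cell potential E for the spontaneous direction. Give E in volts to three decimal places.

Co²⁺/Co is the cathode (higher E°), Cr²⁺/Cr the anode: E°cell = -0.29 − (-0.94) = +0.65 V, n = 2.
Overall: Co²⁺(aq) + Cr(s) → Co(s) + Cr²⁺(aq)
Q = [Cr²⁺] / ([Co²⁺]); log Q = -0.380.
E = E° − (0.0592/n) log Q = +0.65 − (0.0592/2)(-0.380) = +0.661 V.

+0.661 V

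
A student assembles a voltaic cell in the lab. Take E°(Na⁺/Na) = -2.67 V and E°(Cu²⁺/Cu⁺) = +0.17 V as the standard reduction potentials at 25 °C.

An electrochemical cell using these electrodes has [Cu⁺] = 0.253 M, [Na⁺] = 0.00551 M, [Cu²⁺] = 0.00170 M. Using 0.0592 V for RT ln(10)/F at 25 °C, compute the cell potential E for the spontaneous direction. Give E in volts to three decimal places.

+2.845 V

Cu²⁺/Cu⁺ is the cathode (higher E°), Na⁺/Na the anode: E°cell = +0.17 − (-2.67) = +2.84 V, n = 1.
Overall: Cu²⁺(aq) + Na(s) → Cu⁺(aq) + Na⁺(aq)
Q = [Cu⁺]·[Na⁺] / ([Cu²⁺]); log Q = -0.086.
E = E° − (0.0592/n) log Q = +2.84 − (0.0592/1)(-0.086) = +2.845 V.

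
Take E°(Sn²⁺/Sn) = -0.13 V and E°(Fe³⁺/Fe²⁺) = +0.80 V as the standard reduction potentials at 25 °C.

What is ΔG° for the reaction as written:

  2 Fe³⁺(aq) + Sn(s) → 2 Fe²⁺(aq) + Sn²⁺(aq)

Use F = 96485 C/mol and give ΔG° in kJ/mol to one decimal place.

As written, Fe³⁺/Fe²⁺ is reduced (cathode) and Sn²⁺/Sn is oxidised (anode), so E°cell = (+0.80) − (-0.13) = +0.93 V.
Balancing electrons gives n = 2.
ΔG° = −nFE° = −(2)(96485)(+0.93) = -179,462 J = -179.5 kJ/mol.

-179.5 kJ/mol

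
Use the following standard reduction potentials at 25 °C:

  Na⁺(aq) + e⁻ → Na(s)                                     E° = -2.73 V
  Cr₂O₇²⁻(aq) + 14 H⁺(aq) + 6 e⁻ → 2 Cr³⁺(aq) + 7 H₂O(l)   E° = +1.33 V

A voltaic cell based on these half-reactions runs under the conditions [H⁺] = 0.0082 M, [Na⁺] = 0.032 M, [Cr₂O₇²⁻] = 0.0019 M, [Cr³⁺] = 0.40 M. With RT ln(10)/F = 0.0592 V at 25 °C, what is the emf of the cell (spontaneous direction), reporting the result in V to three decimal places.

+3.841 V

Cr₂O₇²⁻/Cr³⁺ is the cathode (higher E°), Na⁺/Na the anode: E°cell = +1.33 − (-2.73) = +4.06 V, n = 6.
Overall: Cr₂O₇²⁻(aq) + 14 H⁺(aq) + 6 Na(s) → 2 Cr³⁺(aq) + 7 H₂O(l) + 6 Na⁺(aq)
Q = [Cr³⁺]^2·[Na⁺]^6 / ([Cr₂O₇²⁻]·[H⁺]^14); log Q = 22.163.
E = E° − (0.0592/n) log Q = +4.06 − (0.0592/6)(22.163) = +3.841 V.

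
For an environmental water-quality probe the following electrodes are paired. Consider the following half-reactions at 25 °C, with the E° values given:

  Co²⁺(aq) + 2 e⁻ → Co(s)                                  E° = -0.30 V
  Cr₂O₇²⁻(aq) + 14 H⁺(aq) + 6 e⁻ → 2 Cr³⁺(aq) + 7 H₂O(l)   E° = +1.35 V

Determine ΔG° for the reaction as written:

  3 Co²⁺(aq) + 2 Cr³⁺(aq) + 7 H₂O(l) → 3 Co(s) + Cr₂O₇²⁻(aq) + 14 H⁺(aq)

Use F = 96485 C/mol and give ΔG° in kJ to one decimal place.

As written, Co²⁺/Co is reduced (cathode) and Cr₂O₇²⁻/Cr³⁺ is oxidised (anode), so E°cell = (-0.30) − (+1.35) = -1.65 V.
Balancing electrons gives n = 6.
ΔG° = −nFE° = −(6)(96485)(-1.65) = 955,202 J = +955.2 kJ.

+955.2 kJ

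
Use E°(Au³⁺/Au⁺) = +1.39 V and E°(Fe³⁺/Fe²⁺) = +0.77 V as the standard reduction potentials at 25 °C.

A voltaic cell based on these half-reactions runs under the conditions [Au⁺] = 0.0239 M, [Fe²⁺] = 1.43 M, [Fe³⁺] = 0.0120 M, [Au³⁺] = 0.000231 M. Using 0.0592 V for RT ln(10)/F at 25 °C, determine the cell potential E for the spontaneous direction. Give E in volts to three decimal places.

Au³⁺/Au⁺ is the cathode (higher E°), Fe³⁺/Fe²⁺ the anode: E°cell = +1.39 − (+0.77) = +0.62 V, n = 2.
Overall: Au³⁺(aq) + 2 Fe²⁺(aq) → Au⁺(aq) + 2 Fe³⁺(aq)
Q = [Au⁺]·[Fe³⁺]^2 / ([Au³⁺]·[Fe²⁺]^2); log Q = -2.138.
E = E° − (0.0592/n) log Q = +0.62 − (0.0592/2)(-2.138) = +0.683 V.

+0.683 V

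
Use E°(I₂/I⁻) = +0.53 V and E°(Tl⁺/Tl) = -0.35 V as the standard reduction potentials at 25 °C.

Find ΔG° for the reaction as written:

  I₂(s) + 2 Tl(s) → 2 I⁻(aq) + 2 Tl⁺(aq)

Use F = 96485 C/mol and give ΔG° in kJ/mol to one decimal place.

As written, I₂/I⁻ is reduced (cathode) and Tl⁺/Tl is oxidised (anode), so E°cell = (+0.53) − (-0.35) = +0.88 V.
Balancing electrons gives n = 2.
ΔG° = −nFE° = −(2)(96485)(+0.88) = -169,814 J = -169.8 kJ/mol.

-169.8 kJ/mol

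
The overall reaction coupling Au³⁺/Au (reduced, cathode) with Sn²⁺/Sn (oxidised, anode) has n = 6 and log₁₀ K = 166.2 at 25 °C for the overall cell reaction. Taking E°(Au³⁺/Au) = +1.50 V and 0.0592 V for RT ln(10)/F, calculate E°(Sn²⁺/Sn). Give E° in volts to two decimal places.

E°cell = (0.0592/n)·log K = (0.0592/6)(166.2) = +1.640 V.
Since Au³⁺/Au is the cathode and Sn²⁺/Sn the anode, E°cell = E°(Au³⁺/Au) − E°(Sn²⁺/Sn).
So E°(Sn²⁺/Sn) = E°(Au³⁺/Au) − E°cell = (+1.50) − (+1.640) = -0.14 V.

-0.14 V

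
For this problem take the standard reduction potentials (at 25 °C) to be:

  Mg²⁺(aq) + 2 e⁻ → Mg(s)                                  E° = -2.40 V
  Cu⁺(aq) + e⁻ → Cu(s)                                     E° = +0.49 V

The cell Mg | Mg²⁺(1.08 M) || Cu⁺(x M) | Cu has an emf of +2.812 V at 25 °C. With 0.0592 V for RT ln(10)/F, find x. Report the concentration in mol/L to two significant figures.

0.050 M

Cu⁺/Cu is the cathode, Mg²⁺/Mg the anode: E°cell = +2.89 V, n = 2.
Overall reaction: 2 Cu⁺(aq) + Mg(s) → 2 Cu(s) + Mg²⁺(aq); Q = [Mg²⁺]^1/[Cu⁺]^2.
From E = E° − (0.0592/n) log Q: log Q = (E° − E)·n/0.0592 = (+2.89 − (+2.812))·2/0.0592 = 2.6351.
So 2·log[Cu⁺] = 1·log(1.08) − log Q = 0.0334 − (2.6351) = -2.6017; log[Cu⁺] = -2.6017 / 2 = -1.3009; [Cu⁺] = 10^(-1.3009) ≈ 0.050 M.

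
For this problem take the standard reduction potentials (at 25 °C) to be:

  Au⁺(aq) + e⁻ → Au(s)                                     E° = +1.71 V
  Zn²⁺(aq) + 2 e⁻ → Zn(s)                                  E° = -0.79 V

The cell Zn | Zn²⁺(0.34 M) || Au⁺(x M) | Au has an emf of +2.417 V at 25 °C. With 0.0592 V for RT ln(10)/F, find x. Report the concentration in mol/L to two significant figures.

0.023 M

Au⁺/Au is the cathode, Zn²⁺/Zn the anode: E°cell = +2.50 V, n = 2.
Overall reaction: 2 Au⁺(aq) + Zn(s) → 2 Au(s) + Zn²⁺(aq); Q = [Zn²⁺]^1/[Au⁺]^2.
From E = E° − (0.0592/n) log Q: log Q = (E° − E)·n/0.0592 = (+2.50 − (+2.417))·2/0.0592 = 2.8041.
So 2·log[Au⁺] = 1·log(0.34) − log Q = -0.4685 − (2.8041) = -3.2726; log[Au⁺] = -3.2726 / 2 = -1.6363; [Au⁺] = 10^(-1.6363) ≈ 0.023 M.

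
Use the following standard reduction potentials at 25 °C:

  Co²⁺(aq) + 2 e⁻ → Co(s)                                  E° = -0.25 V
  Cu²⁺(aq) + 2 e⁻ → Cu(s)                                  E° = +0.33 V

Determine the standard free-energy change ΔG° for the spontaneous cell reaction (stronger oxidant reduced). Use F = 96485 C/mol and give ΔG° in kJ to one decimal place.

-111.9 kJ

Cu²⁺/Cu (E° = +0.33 V) is the cathode; Co²⁺/Co (E° = -0.25 V) is the anode, so E°cell = +0.58 V.
Balancing electrons gives n = 2 (lcm of 2 and 2).
ΔG° = −nFE° = −(2)(96485)(+0.58) = -111,923 J = -111.9 kJ.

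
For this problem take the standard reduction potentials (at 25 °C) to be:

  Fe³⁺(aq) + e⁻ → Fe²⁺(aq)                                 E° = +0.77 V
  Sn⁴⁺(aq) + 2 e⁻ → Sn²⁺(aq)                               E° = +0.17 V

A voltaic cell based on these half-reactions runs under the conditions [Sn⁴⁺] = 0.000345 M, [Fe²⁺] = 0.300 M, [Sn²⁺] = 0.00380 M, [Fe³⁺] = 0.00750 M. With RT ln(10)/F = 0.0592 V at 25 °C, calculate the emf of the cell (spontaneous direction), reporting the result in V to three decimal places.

+0.536 V

Fe³⁺/Fe²⁺ is the cathode (higher E°), Sn⁴⁺/Sn²⁺ the anode: E°cell = +0.77 − (+0.17) = +0.60 V, n = 2.
Overall: 2 Fe³⁺(aq) + Sn²⁺(aq) → 2 Fe²⁺(aq) + Sn⁴⁺(aq)
Q = [Fe²⁺]^2·[Sn⁴⁺] / ([Fe³⁺]^2·[Sn²⁺]); log Q = 2.162.
E = E° − (0.0592/n) log Q = +0.60 − (0.0592/2)(2.162) = +0.536 V.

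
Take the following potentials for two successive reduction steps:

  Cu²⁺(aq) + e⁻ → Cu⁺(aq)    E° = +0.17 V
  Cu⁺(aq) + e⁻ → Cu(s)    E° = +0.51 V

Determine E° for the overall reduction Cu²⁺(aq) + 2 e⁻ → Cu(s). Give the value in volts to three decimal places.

Adding the free-energy changes (−nFE°) of the two steps gives −n₃FE°₃ = −n₁FE°₁ − n₂FE°₂.
E°₃ = (1×+0.17 + 1×+0.51) / 2 = (+0.680) / 2 = +0.340 V.

+0.340 V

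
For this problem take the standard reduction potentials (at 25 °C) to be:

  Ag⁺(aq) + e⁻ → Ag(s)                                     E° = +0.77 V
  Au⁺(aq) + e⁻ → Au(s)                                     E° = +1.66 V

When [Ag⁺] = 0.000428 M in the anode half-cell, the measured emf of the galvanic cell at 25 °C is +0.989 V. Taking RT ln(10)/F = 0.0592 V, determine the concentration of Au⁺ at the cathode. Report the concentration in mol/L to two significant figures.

0.020 M

Au⁺/Au is the cathode, Ag⁺/Ag the anode: E°cell = +0.89 V, n = 1.
Overall reaction: Au⁺(aq) + Ag(s) → Au(s) + Ag⁺(aq); Q = [Ag⁺]^1/[Au⁺]^1.
From E = E° − (0.0592/n) log Q: log Q = (E° − E)·n/0.0592 = (+0.89 − (+0.989))·1/0.0592 = -1.6723.
So 1·log[Au⁺] = 1·log(0.000428) − log Q = -3.3686 − (-1.6723) = -1.6963; [Au⁺] = 10^(-1.6963) ≈ 0.020 M.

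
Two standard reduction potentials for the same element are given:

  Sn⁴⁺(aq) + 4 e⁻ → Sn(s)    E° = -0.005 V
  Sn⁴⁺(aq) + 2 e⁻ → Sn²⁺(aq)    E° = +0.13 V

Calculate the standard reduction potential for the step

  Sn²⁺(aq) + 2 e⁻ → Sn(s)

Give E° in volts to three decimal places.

Sequential free energies add, so n₃E°₃ = n₁E°₁ + n₂E°₂.
With n₃ = 4, and the known step contributing 2×(+0.13) V, the unknown satisfies 2·E° = 4×(-0.005) − 2×(+0.13) = -0.280.
E° = -0.280 / 2 = -0.140 V.

-0.140 V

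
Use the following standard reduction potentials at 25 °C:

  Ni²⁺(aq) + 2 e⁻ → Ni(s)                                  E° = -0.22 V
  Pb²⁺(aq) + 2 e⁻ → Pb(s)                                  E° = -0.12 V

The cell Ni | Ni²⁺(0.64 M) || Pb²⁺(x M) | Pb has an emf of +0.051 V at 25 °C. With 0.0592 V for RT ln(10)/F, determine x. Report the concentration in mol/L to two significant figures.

0.014 M

Pb²⁺/Pb is the cathode, Ni²⁺/Ni the anode: E°cell = +0.10 V, n = 2.
Overall reaction: Pb²⁺(aq) + Ni(s) → Pb(s) + Ni²⁺(aq); Q = [Ni²⁺]^1/[Pb²⁺]^1.
From E = E° − (0.0592/n) log Q: log Q = (E° − E)·n/0.0592 = (+0.10 − (+0.051))·2/0.0592 = 1.6554.
So 1·log[Pb²⁺] = 1·log(0.64) − log Q = -0.1938 − (1.6554) = -1.8492; [Pb²⁺] = 10^(-1.8492) ≈ 0.014 M.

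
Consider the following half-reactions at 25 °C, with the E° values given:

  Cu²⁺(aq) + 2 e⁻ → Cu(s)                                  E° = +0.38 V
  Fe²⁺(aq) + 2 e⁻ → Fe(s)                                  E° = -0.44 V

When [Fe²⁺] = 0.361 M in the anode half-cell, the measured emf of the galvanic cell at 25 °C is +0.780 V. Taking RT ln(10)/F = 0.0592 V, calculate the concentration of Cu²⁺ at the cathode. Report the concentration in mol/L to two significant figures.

0.016 M

Cu²⁺/Cu is the cathode, Fe²⁺/Fe the anode: E°cell = +0.82 V, n = 2.
Overall reaction: Cu²⁺(aq) + Fe(s) → Cu(s) + Fe²⁺(aq); Q = [Fe²⁺]^1/[Cu²⁺]^1.
From E = E° − (0.0592/n) log Q: log Q = (E° − E)·n/0.0592 = (+0.82 − (+0.780))·2/0.0592 = 1.3514.
So 1·log[Cu²⁺] = 1·log(0.361) − log Q = -0.4425 − (1.3514) = -1.7939; [Cu²⁺] = 10^(-1.7939) ≈ 0.016 M.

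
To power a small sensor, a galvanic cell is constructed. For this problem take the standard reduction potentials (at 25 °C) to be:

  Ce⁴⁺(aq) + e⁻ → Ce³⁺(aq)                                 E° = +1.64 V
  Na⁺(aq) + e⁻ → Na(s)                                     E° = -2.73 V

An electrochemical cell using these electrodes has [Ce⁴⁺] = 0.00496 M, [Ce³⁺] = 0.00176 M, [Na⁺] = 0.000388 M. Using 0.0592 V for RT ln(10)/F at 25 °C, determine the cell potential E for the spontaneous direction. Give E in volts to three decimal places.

Ce⁴⁺/Ce³⁺ is the cathode (higher E°), Na⁺/Na the anode: E°cell = +1.64 − (-2.73) = +4.37 V, n = 1.
Overall: Ce⁴⁺(aq) + Na(s) → Ce³⁺(aq) + Na⁺(aq)
Q = [Ce³⁺]·[Na⁺] / ([Ce⁴⁺]); log Q = -3.861.
E = E° − (0.0592/n) log Q = +4.37 − (0.0592/1)(-3.861) = +4.599 V.

+4.599 V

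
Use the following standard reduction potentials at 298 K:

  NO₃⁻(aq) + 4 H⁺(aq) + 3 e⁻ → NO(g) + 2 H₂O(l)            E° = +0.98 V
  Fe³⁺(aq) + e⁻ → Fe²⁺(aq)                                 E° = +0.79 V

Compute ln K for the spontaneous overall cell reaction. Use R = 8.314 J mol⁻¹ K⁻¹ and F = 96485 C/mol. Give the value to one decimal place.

22.2

Cathode: NO₃⁻/NO; anode: Fe³⁺/Fe²⁺. E°cell = (+0.98) − (+0.79) = +0.19 V, with n = 3.
ΔG° = −nFE° = −RT ln K, so ln K = nFE°/(RT) = (3)(96485)(+0.19) / ((8.314)(298)) = 22.198.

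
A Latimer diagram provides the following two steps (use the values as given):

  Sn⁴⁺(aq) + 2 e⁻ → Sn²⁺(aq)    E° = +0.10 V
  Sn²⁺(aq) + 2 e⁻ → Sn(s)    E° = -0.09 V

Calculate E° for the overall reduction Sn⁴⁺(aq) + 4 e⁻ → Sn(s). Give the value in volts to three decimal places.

Since ΔG° = −nFE° is additive over sequential reductions, n₃E°₃ = n₁E°₁ + n₂E°₂.
E°₃ = (2×+0.10 + 2×-0.09) / 4 = (+0.020) / 4 = +0.005 V.

+0.005 V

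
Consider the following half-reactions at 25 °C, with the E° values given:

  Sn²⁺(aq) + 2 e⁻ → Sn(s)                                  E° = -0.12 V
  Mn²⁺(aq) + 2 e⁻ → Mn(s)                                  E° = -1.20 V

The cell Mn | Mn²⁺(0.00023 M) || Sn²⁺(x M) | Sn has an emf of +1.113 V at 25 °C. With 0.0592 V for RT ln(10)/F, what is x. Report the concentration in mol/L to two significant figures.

0.0030 M

Sn²⁺/Sn is the cathode, Mn²⁺/Mn the anode: E°cell = +1.08 V, n = 2.
Overall reaction: Sn²⁺(aq) + Mn(s) → Sn(s) + Mn²⁺(aq); Q = [Mn²⁺]^1/[Sn²⁺]^1.
From E = E° − (0.0592/n) log Q: log Q = (E° − E)·n/0.0592 = (+1.08 − (+1.113))·2/0.0592 = -1.1149.
So 1·log[Sn²⁺] = 1·log(0.00023) − log Q = -3.6383 − (-1.1149) = -2.5234; [Sn²⁺] = 10^(-2.5234) ≈ 0.0030 M.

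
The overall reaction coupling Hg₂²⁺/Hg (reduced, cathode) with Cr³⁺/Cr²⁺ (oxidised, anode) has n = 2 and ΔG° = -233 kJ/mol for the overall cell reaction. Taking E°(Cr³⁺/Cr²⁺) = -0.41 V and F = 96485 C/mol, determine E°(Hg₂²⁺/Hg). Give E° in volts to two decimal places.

E°cell = −ΔG°/(nF) = −(-233×10³)/((2)(96485)) = +1.207 V.
Since Hg₂²⁺/Hg is the cathode and Cr³⁺/Cr²⁺ the anode, E°cell = E°(Hg₂²⁺/Hg) − E°(Cr³⁺/Cr²⁺).
So E°(Hg₂²⁺/Hg) = E°cell + E°(Cr³⁺/Cr²⁺) = +1.207 + (-0.41) = +0.80 V.

+0.80 V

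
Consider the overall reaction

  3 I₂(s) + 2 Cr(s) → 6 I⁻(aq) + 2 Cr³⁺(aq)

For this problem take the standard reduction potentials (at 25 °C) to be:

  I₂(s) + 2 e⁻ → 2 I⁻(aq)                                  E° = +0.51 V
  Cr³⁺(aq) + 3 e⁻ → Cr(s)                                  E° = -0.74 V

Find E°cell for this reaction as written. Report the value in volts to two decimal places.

The I₂/I⁻ couple has the higher reduction potential, so it is the cathode; Cr³⁺/Cr is oxidised at the anode.
E°cell = E°(cathode) − E°(anode) = (+0.51) − (-0.74) = +1.25 V.

+1.25 V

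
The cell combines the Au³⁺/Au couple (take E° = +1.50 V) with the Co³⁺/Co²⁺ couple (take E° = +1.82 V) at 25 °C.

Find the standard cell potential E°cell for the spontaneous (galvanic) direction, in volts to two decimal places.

The Co³⁺/Co²⁺ couple has the higher reduction potential, so it is the cathode; Au³⁺/Au is oxidised at the anode.
E°cell = E°(cathode) − E°(anode) = (+1.82) − (+1.50) = +0.32 V.
Since E°cell > 0, the reaction is spontaneous under standard conditions.

+0.32 V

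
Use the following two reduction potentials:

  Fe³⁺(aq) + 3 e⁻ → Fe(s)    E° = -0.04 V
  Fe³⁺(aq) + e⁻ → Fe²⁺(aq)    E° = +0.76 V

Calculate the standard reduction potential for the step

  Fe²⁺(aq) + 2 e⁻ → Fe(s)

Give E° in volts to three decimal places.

-0.440 V

Sequential free energies add, so n₃E°₃ = n₁E°₁ + n₂E°₂.
With n₃ = 3, and the known step contributing 1×(+0.76) V, the unknown satisfies 2·E° = 3×(-0.04) − 1×(+0.76) = -0.880.
E° = -0.880 / 2 = -0.440 V.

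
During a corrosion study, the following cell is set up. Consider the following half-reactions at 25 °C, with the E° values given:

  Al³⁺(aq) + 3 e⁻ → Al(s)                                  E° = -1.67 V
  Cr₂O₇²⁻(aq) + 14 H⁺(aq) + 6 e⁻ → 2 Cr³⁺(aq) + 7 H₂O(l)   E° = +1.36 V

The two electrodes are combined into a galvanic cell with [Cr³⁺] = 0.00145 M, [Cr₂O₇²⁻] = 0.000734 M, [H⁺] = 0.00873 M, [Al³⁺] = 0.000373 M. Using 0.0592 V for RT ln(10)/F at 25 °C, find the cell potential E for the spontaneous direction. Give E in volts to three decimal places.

Cr₂O₇²⁻/Cr³⁺ is the cathode (higher E°), Al³⁺/Al the anode: E°cell = +1.36 − (-1.67) = +3.03 V, n = 6.
Overall: Cr₂O₇²⁻(aq) + 14 H⁺(aq) + 2 Al(s) → 2 Cr³⁺(aq) + 7 H₂O(l) + 2 Al³⁺(aq)
Q = [Cr³⁺]^2·[Al³⁺]^2 / ([Cr₂O₇²⁻]·[H⁺]^14); log Q = 19.426.
E = E° − (0.0592/n) log Q = +3.03 − (0.0592/6)(19.426) = +2.838 V.

+2.838 V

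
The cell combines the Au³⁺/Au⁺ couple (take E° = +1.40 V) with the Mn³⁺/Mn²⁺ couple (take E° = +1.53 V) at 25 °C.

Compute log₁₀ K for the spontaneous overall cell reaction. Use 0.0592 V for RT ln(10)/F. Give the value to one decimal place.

4.4

Cathode: Mn³⁺/Mn²⁺; anode: Au³⁺/Au⁺. E°cell = +0.13 V, n = 2.
log K = nE°cell / 0.0592 = (2)(+0.13) / 0.0592 = 4.4.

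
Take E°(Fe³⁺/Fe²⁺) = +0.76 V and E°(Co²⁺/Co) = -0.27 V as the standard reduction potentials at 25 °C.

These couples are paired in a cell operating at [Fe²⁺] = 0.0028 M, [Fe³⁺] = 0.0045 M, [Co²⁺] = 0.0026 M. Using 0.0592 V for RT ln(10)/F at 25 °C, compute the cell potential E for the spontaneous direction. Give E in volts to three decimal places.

Fe³⁺/Fe²⁺ is the cathode (higher E°), Co²⁺/Co the anode: E°cell = +0.76 − (-0.27) = +1.03 V, n = 2.
Overall: 2 Fe³⁺(aq) + Co(s) → 2 Fe²⁺(aq) + Co²⁺(aq)
Q = [Fe²⁺]^2·[Co²⁺] / ([Fe³⁺]^2); log Q = -2.997.
E = E° − (0.0592/n) log Q = +1.03 − (0.0592/2)(-2.997) = +1.119 V.

+1.119 V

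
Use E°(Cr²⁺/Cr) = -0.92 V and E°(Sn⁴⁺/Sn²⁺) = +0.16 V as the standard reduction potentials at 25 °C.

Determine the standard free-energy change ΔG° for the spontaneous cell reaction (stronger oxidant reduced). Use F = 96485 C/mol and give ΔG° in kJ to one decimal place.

-208.4 kJ

Sn⁴⁺/Sn²⁺ (E° = +0.16 V) is the cathode; Cr²⁺/Cr (E° = -0.92 V) is the anode, so E°cell = +1.08 V.
Balancing electrons gives n = 2 (lcm of 2 and 2).
ΔG° = −nFE° = −(2)(96485)(+1.08) = -208,408 J = -208.4 kJ.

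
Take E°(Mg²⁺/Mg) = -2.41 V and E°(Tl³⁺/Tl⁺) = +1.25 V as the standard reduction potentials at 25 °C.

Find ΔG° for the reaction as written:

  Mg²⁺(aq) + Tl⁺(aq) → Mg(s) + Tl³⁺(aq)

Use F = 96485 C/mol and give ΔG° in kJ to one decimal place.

As written, Mg²⁺/Mg is reduced (cathode) and Tl³⁺/Tl⁺ is oxidised (anode), so E°cell = (-2.41) − (+1.25) = -3.66 V.
Balancing electrons gives n = 2.
ΔG° = −nFE° = −(2)(96485)(-3.66) = 706,270 J = +706.3 kJ.

+706.3 kJ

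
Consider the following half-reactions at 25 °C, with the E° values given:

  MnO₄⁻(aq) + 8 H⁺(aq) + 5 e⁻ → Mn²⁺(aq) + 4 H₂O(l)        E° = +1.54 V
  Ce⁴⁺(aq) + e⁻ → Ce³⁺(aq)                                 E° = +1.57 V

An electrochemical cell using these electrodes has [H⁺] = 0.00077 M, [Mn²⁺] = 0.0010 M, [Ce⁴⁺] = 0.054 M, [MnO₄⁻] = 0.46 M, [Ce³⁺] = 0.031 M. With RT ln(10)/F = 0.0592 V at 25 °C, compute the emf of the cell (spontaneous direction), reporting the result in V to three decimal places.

Ce⁴⁺/Ce³⁺ is the cathode (higher E°), MnO₄⁻/Mn²⁺ the anode: E°cell = +1.57 − (+1.54) = +0.03 V, n = 5.
Overall: 5 Ce⁴⁺(aq) + Mn²⁺(aq) + 4 H₂O(l) → 5 Ce³⁺(aq) + MnO₄⁻(aq) + 8 H⁺(aq)
Q = [Ce³⁺]^5·[MnO₄⁻]·[H⁺]^8 / ([Ce⁴⁺]^5·[Mn²⁺]); log Q = -23.450.
E = E° − (0.0592/n) log Q = +0.03 − (0.0592/5)(-23.450) = +0.308 V.

+0.308 V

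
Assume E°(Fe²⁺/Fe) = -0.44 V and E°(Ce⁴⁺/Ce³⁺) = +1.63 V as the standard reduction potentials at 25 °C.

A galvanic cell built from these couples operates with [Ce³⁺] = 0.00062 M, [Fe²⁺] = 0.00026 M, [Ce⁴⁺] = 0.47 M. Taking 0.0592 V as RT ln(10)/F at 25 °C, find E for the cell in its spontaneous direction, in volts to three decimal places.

Ce⁴⁺/Ce³⁺ is the cathode (higher E°), Fe²⁺/Fe the anode: E°cell = +1.63 − (-0.44) = +2.07 V, n = 2.
Overall: 2 Ce⁴⁺(aq) + Fe(s) → 2 Ce³⁺(aq) + Fe²⁺(aq)
Q = [Ce³⁺]^2·[Fe²⁺] / ([Ce⁴⁺]^2); log Q = -9.344.
E = E° − (0.0592/n) log Q = +2.07 − (0.0592/2)(-9.344) = +2.347 V.

+2.347 V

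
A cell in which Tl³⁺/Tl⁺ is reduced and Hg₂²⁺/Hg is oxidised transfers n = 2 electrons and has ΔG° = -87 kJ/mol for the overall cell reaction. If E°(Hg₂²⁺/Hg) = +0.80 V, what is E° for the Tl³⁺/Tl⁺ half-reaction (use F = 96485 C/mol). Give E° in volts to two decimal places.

+1.25 V

E°cell = −ΔG°/(nF) = −(-87×10³)/((2)(96485)) = +0.451 V.
Since Tl³⁺/Tl⁺ is the cathode and Hg₂²⁺/Hg the anode, E°cell = E°(Tl³⁺/Tl⁺) − E°(Hg₂²⁺/Hg).
So E°(Tl³⁺/Tl⁺) = E°cell + E°(Hg₂²⁺/Hg) = +0.451 + (+0.80) = +1.25 V.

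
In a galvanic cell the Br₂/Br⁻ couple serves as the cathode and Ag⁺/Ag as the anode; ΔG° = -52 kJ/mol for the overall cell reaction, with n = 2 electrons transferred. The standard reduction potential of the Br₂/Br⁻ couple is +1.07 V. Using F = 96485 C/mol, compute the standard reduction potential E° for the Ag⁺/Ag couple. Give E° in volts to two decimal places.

E°cell = −ΔG°/(nF) = −(-52×10³)/((2)(96485)) = +0.269 V.
Since Br₂/Br⁻ is the cathode and Ag⁺/Ag the anode, E°cell = E°(Br₂/Br⁻) − E°(Ag⁺/Ag).
So E°(Ag⁺/Ag) = E°(Br₂/Br⁻) − E°cell = (+1.07) − (+0.269) = +0.80 V.

+0.80 V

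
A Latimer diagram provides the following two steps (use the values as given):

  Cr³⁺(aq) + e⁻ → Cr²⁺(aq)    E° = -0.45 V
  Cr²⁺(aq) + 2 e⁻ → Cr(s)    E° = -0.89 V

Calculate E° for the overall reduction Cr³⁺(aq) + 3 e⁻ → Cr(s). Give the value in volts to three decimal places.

Since ΔG° = −nFE° is additive over sequential reductions, n₃E°₃ = n₁E°₁ + n₂E°₂.
E°₃ = (1×-0.45 + 2×-0.89) / 3 = (-2.230) / 3 = -0.743 V.

-0.743 V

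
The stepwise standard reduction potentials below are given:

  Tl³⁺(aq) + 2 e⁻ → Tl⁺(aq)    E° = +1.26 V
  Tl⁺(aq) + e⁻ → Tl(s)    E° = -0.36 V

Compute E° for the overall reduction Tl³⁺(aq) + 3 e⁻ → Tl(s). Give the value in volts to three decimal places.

+0.720 V

Adding the free-energy changes (−nFE°) of the two steps gives −n₃FE°₃ = −n₁FE°₁ − n₂FE°₂.
E°₃ = (2×+1.26 + 1×-0.36) / 3 = (+2.160) / 3 = +0.720 V.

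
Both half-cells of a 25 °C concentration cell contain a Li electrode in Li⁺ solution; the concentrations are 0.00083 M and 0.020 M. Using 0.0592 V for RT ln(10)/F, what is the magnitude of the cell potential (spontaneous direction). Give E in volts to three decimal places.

For a concentration cell E°cell = 0. The 0.020 M side is the cathode (reduction is favoured where [Li⁺] is higher).
With n = 1, E = −(0.0592/1) log([Li⁺]ₐₙ/[Li⁺]꜀ₐₜ) = −(0.0592/1) log(0.00083/0.02) = −(0.0592/1)(-1.382) = +0.082 V.

+0.082 V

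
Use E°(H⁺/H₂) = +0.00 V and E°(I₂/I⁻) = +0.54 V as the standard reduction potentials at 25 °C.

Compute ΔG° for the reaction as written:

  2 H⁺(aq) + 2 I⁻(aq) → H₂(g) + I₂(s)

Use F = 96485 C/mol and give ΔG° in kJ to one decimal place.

+104.2 kJ

As written, H⁺/H₂ is reduced (cathode) and I₂/I⁻ is oxidised (anode), so E°cell = (+0.00) − (+0.54) = -0.54 V.
Balancing electrons gives n = 2.
ΔG° = −nFE° = −(2)(96485)(-0.54) = 104,204 J = +104.2 kJ.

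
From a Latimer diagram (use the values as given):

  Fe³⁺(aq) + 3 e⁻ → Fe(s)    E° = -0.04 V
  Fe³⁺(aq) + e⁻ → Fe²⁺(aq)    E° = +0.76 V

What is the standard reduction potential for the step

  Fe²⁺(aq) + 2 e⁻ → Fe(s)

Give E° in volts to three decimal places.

-0.440 V

Sequential free energies add, so n₃E°₃ = n₁E°₁ + n₂E°₂.
With n₃ = 3, and the known step contributing 1×(+0.76) V, the unknown satisfies 2·E° = 3×(-0.04) − 1×(+0.76) = -0.880.
E° = -0.880 / 2 = -0.440 V.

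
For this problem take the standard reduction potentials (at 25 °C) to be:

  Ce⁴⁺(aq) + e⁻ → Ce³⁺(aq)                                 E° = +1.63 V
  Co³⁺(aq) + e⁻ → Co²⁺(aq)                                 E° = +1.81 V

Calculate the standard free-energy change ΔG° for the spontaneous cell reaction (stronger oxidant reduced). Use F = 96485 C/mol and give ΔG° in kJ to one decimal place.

Co³⁺/Co²⁺ (E° = +1.81 V) is the cathode; Ce⁴⁺/Ce³⁺ (E° = +1.63 V) is the anode, so E°cell = +0.18 V.
Balancing electrons gives n = 1 (lcm of 1 and 1).
ΔG° = −nFE° = −(1)(96485)(+0.18) = -17,367 J = -17.4 kJ.

-17.4 kJ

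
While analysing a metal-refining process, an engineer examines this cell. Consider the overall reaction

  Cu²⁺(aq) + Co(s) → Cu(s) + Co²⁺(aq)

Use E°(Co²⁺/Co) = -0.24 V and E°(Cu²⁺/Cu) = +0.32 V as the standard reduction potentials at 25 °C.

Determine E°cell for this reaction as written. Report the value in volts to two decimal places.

The Cu²⁺/Cu couple has the higher reduction potential, so it is the cathode; Co²⁺/Co is oxidised at the anode.
E°cell = E°(cathode) − E°(anode) = (+0.32) − (-0.24) = +0.56 V.

+0.56 V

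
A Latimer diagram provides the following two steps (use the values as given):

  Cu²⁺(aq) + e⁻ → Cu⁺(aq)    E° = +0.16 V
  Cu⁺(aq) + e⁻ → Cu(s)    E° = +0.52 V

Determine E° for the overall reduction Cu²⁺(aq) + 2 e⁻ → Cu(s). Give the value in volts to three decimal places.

+0.340 V

Adding the free-energy changes (−nFE°) of the two steps gives −n₃FE°₃ = −n₁FE°₁ − n₂FE°₂.
E°₃ = (1×+0.16 + 1×+0.52) / 2 = (+0.680) / 2 = +0.340 V.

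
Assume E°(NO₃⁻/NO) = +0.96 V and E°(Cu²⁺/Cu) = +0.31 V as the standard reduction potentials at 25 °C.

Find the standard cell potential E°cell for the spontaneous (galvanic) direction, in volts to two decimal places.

+0.65 V

The NO₃⁻/NO couple has the higher reduction potential, so it is the cathode; Cu²⁺/Cu is oxidised at the anode.
E°cell = E°(cathode) − E°(anode) = (+0.96) − (+0.31) = +0.65 V.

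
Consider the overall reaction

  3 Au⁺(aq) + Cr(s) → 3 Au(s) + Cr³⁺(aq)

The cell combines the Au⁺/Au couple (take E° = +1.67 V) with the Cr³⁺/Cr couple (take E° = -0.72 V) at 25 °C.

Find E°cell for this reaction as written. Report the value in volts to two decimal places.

The Au⁺/Au couple has the higher reduction potential, so it is the cathode; Cr³⁺/Cr is oxidised at the anode.
E°cell = E°(cathode) − E°(anode) = (+1.67) − (-0.72) = +2.39 V.
Since E°cell > 0, the reaction is spontaneous under standard conditions.

+2.39 V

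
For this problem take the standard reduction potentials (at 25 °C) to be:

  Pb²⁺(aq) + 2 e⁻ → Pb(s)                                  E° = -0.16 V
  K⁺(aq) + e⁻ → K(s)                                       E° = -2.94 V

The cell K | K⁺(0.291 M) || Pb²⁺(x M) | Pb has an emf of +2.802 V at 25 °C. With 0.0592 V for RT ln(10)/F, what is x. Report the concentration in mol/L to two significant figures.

0.47 M

Pb²⁺/Pb is the cathode, K⁺/K the anode: E°cell = +2.78 V, n = 2.
Overall reaction: Pb²⁺(aq) + 2 K(s) → Pb(s) + 2 K⁺(aq); Q = [K⁺]^2/[Pb²⁺]^1.
From E = E° − (0.0592/n) log Q: log Q = (E° − E)·n/0.0592 = (+2.78 − (+2.802))·2/0.0592 = -0.7432.
So 1·log[Pb²⁺] = 2·log(0.291) − log Q = -1.0722 − (-0.7432) = -0.3290; [Pb²⁺] = 10^(-0.3290) ≈ 0.47 M.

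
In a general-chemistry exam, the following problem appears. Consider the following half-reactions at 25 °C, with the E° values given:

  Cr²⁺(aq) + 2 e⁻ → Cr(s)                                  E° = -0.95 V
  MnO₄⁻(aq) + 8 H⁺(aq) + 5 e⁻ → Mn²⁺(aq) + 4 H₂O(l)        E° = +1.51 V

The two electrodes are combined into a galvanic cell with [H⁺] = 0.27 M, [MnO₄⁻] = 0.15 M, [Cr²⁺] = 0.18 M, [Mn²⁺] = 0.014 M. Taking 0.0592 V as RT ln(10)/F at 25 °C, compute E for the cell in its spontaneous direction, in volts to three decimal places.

+2.440 V

MnO₄⁻/Mn²⁺ is the cathode (higher E°), Cr²⁺/Cr the anode: E°cell = +1.51 − (-0.95) = +2.46 V, n = 10.
Overall: 2 MnO₄⁻(aq) + 16 H⁺(aq) + 5 Cr(s) → 2 Mn²⁺(aq) + 8 H₂O(l) + 5 Cr²⁺(aq)
Q = [Mn²⁺]^2·[Cr²⁺]^5 / ([MnO₄⁻]^2·[H⁺]^16); log Q = 3.315.
E = E° − (0.0592/n) log Q = +2.46 − (0.0592/10)(3.315) = +2.440 V.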